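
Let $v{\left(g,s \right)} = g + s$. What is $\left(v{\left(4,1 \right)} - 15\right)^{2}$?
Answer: $100$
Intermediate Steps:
$\left(v{\left(4,1 \right)} - 15\right)^{2} = \left(\left(4 + 1\right) - 15\right)^{2} = \left(5 - 15\right)^{2} = \left(-10\right)^{2} = 100$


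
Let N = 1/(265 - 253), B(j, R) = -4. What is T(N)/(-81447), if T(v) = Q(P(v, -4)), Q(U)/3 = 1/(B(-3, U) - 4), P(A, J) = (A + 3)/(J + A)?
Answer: 1/217192 ≈ 4.6042e-6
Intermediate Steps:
N = 1/12 ≈ 0.083333
P(A, J) = (3 + A)/(A + J)
Q(U) = -3/8 (Q(U) = 3/(-4 - 4) = 3/(-8) = 3*(-⅛) = -3/8)
T(v) = -3/8
T(N)/(-81447) = -3/8/(-81447) = -3/8*(-1/81447) = 1/217192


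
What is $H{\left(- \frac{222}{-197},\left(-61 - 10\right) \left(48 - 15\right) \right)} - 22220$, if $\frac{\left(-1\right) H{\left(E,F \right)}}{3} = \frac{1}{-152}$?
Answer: $- \frac{3377437}{152} \approx -22220.0$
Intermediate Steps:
$H{\left(E,F \right)} = \frac{3}{152}$ ($H{\left(E,F \right)} = - \frac{3}{-152} = \left(-3\right) \left(- \frac{1}{152}\right) = \frac{3}{152}$)
$H{\left(- \frac{222}{-197},\left(-61 - 10\right) \left(48 - 15\right) \right)} - 22220 = \frac{3}{152} - 22220 = - \frac{3377437}{152}$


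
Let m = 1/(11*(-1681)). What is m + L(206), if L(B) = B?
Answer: 3809145/18491 ≈ 206.00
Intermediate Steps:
m = -1/18491 (m = 1/(-18491) = -1/18491 ≈ -5.4080e-5)
m + L(206) = -1/18491 + 206 = 3809145/18491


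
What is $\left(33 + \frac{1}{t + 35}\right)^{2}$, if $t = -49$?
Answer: $\frac{212521}{196} \approx 1084.3$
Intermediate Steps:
$\left(33 + \frac{1}{t + 35}\right)^{2} = \left(33 + \frac{1}{-49 + 35}\right)^{2} = \left(33 + \frac{1}{-14}\right)^{2} = \left(33 - \frac{1}{14}\right)^{2} = \left(\frac{461}{14}\right)^{2} = \frac{212521}{196}$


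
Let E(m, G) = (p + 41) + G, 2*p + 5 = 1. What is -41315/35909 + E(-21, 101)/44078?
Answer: -908027655/791398451 ≈ -1.1474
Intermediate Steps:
p = -2 (p = -5/2 + (1/2)*1 = -5/2 + 1/2 = -2)
E(m, G) = 39 + G (E(m, G) = (-2 + 41) + G = 39 + G)
-41315/35909 + E(-21, 101)/44078 = -41315/35909 + (39 + 101)/44078 = -41315*1/35909 + 140*(1/44078) = -41315/35909 + 70/22039 = -908027655/791398451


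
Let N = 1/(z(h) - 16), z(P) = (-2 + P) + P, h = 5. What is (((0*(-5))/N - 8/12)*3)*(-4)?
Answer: 8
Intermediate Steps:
z(P) = -2 + 2*P
N = -⅛ (N = 1/((-2 + 2*5) - 16) = 1/((-2 + 10) - 16) = 1/(8 - 16) = 1/(-8) = -⅛ ≈ -0.12500)
(((0*(-5))/N - 8/12)*3)*(-4) = (((0*(-5))/(-⅛) - 8/12)*3)*(-4) = ((0*(-8) - 8*1/12)*3)*(-4) = ((0 - ⅔)*3)*(-4) = -⅔*3*(-4) = -2*(-4) = 8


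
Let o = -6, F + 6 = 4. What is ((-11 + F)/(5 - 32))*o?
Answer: -26/9 ≈ -2.8889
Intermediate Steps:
F = -2 (F = -6 + 4 = -2)
((-11 + F)/(5 - 32))*o = ((-11 - 2)/(5 - 32))*(-6) = -13/(-27)*(-6) = -13*(-1/27)*(-6) = (13/27)*(-6) = -26/9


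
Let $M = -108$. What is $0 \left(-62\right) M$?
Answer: $0$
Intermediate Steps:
$0 \left(-62\right) M = 0 \left(-62\right) \left(-108\right) = 0 \left(-108\right) = 0$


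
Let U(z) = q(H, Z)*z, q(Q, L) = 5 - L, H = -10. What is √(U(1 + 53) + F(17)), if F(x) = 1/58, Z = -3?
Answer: √1453306/58 ≈ 20.785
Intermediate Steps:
U(z) = 8*z (U(z) = (5 - 1*(-3))*z = (5 + 3)*z = 8*z)
F(x) = 1/58
√(U(1 + 53) + F(17)) = √(8*(1 + 53) + 1/58) = √(8*54 + 1/58) = √(432 + 1/58) = √(25057/58) = √1453306/58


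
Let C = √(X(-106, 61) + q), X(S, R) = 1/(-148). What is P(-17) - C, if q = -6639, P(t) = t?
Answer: -17 - I*√36355201/74 ≈ -17.0 - 81.48*I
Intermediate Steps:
X(S, R) = -1/148
C = I*√36355201/74 (C = √(-1/148 - 6639) = √(-982573/148) = I*√36355201/74 ≈ 81.48*I)
P(-17) - C = -17 - I*√36355201/74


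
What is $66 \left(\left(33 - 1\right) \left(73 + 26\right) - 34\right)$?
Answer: $206844$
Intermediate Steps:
$66 \left(\left(33 - 1\right) \left(73 + 26\right) - 34\right) = 66 \left(\left(33 + \left(-27 + 26\right)\right) 99 - 34\right) = 66 \left(\left(33 - 1\right) 99 - 34\right) = 66 \left(32 \cdot 99 - 34\right) = 66 \left(3168 - 34\right) = 66 \cdot 3134 = 206844$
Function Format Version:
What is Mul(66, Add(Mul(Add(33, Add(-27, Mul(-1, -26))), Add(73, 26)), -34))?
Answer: 206844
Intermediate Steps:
Mul(66, Add(Mul(Add(33, Add(-27, Mul(-1, -26))), Add(73, 26)), -34)) = Mul(66, Add(Mul(Add(33, Add(-27, 26)), 99), -34)) = Mul(66, Add(Mul(Add(33, -1), 99), -34)) = Mul(66, Add(Mul(32, 99), -34)) = Mul(66, Add(3168, -34)) = Mul(66, 3134) = 206844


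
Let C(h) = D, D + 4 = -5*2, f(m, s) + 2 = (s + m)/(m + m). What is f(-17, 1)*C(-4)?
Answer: 364/17 ≈ 21.412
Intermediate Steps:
f(m, s) = -2 + (m + s)/(2*m) (f(m, s) = -2 + (s + m)/(m + m) = -2 + (m + s)/((2*m)) = -2 + (m + s)*(1/(2*m)) = -2 + (m + s)/(2*m))
D = -14 (D = -4 - 5*2 = -4 - 10 = -14)
C(h) = -14
f(-17, 1)*C(-4) = ((½)*(1 - 3*(-17))/(-17))*(-14) = ((½)*(-1/17)*(1 + 51))*(-14) = ((½)*(-1/17)*52)*(-14) = -26/17*(-14) = 364/17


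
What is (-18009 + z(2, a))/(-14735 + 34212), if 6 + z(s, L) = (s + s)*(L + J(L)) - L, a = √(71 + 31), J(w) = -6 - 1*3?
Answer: -18051/19477 + 3*√102/19477 ≈ -0.92523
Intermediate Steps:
J(w) = -9 (J(w) = -6 - 3 = -9)
a = √102 ≈ 10.100
z(s, L) = -6 - L + 2*s*(-9 + L) (z(s, L) = -6 + ((s + s)*(L - 9) - L) = -6 + ((2*s)*(-9 + L) - L) = -6 + (2*s*(-9 + L) - L) = -6 + (-L + 2*s*(-9 + L)) = -6 - L + 2*s*(-9 + L))
(-18009 + z(2, a))/(-14735 + 34212) = (-18009 + (-6 - √102 - 18*2 + 2*√102*2))/(-14735 + 34212) = (-18009 + (-6 - √102 - 36 + 4*√102))/19477 = (-18009 + (-42 + 3*√102))*(1/19477) = (-18051 + 3*√102)*(1/19477) = -18051/19477 + 3*√102/19477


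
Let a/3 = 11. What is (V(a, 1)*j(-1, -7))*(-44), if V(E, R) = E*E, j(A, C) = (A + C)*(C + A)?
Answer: -3066624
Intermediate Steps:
j(A, C) = (A + C)**2 (j(A, C) = (A + C)*(A + C) = (A + C)**2)
a = 33 (a = 3*11 = 33)
V(E, R) = E**2
(V(a, 1)*j(-1, -7))*(-44) = (33**2*(-1 - 7)**2)*(-44) = (1089*(-8)**2)*(-44) = (1089*64)*(-44) = 69696*(-44) = -3066624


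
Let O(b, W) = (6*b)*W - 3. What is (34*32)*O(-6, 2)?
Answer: -81600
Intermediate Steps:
O(b, W) = -3 + 6*W*b (O(b, W) = 6*W*b - 3 = -3 + 6*W*b)
(34*32)*O(-6, 2) = (34*32)*(-3 + 6*2*(-6)) = 1088*(-3 - 72) = 1088*(-75) = -81600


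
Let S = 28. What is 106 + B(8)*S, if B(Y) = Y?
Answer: 330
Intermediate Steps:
106 + B(8)*S = 106 + 8*28 = 106 + 224 = 330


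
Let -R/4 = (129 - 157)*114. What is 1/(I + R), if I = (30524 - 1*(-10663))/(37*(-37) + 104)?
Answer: 1265/16110333 ≈ 7.8521e-5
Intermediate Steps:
R = 12768 (R = -4*(129 - 157)*114 = -(-112)*114 = -4*(-3192) = 12768)
I = -41187/1265 (I = (30524 + 10663)/(-1369 + 104) = 41187/(-1265) = 41187*(-1/1265) = -41187/1265 ≈ -32.559)
1/(I + R) = 1/(-41187/1265 + 12768) = 1/(16110333/1265) = 1265/16110333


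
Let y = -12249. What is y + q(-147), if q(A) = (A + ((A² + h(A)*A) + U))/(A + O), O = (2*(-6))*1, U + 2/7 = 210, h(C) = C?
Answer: -13936102/1113 ≈ -12521.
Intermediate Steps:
U = 1468/7 (U = -2/7 + 210 = 1468/7 ≈ 209.71)
O = -12 (O = -12*1 = -12)
q(A) = (1468/7 + A + 2*A²)/(-12 + A) (q(A) = (A + ((A² + A*A) + 1468/7))/(A - 12) = (A + ((A² + A²) + 1468/7))/(-12 + A) = (A + (2*A² + 1468/7))/(-12 + A) = (A + (1468/7 + 2*A²))/(-12 + A) = (1468/7 + A + 2*A²)/(-12 + A))
y + q(-147) = -12249 + (1468/7 - 147 + 2*(-147)²)/(-12 - 147) = -12249 + (1468/7 - 147 + 2*21609)/(-159) = -12249 - (1468/7 - 147 + 43218)/159 = -12249 - 1/159*302965/7 = -12249 - 302965/1113 = -13936102/1113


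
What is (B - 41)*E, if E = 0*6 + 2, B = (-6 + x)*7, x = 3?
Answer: -124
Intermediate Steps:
B = -21 (B = (-6 + 3)*7 = -3*7 = -21)
E = 2 (E = 0 + 2 = 2)
(B - 41)*E = (-21 - 41)*2 = -62*2 = -124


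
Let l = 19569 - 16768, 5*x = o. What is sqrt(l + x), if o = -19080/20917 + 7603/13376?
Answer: 3*sqrt(9516369285805803135)/174866120 ≈ 52.924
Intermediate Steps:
o = -96182129/279785792 (o = -19080*1/20917 + 7603*(1/13376) = -19080/20917 + 7603/13376 = -96182129/279785792 ≈ -0.34377)
x = -96182129/1398928960 (x = (1/5)*(-96182129/279785792) = -96182129/1398928960 ≈ -0.068754)
l = 2801
sqrt(l + x) = sqrt(2801 - 96182129/1398928960) = sqrt(3918303834831/1398928960) = 3*sqrt(9516369285805803135)/174866120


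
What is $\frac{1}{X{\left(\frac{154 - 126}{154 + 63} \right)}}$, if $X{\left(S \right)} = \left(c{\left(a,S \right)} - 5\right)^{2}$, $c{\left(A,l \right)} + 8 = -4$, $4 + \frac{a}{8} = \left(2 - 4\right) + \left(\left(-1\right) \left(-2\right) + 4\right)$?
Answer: $\frac{1}{289} \approx 0.0034602$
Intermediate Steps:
$a = 0$ ($a = -32 + 8 \left(\left(2 - 4\right) + \left(\left(-1\right) \left(-2\right) + 4\right)\right) = -32 + 8 \left(-2 + \left(2 + 4\right)\right) = -32 + 8 \left(-2 + 6\right) = -32 + 8 \cdot 4 = -32 + 32 = 0$)
$c{\left(A,l \right)} = -12$ ($c{\left(A,l \right)} = -8 - 4 = -12$)
$X{\left(S \right)} = 289$ ($X{\left(S \right)} = \left(-12 - 5\right)^{2} = \left(-17\right)^{2} = 289$)
$\frac{1}{X{\left(\frac{154 - 126}{154 + 63} \right)}} = \frac{1}{289}$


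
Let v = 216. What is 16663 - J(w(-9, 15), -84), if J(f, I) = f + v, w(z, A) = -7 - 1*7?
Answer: 16461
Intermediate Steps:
w(z, A) = -14 (w(z, A) = -7 - 7 = -14)
J(f, I) = 216 + f (J(f, I) = f + 216 = 216 + f)
16663 - J(w(-9, 15), -84) = 16663 - (216 - 14) = 16663 - 1*202 = 16663 - 202 = 16461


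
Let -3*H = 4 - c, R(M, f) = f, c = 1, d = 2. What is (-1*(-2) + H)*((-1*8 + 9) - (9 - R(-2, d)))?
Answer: -6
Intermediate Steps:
H = -1 (H = -(4 - 1*1)/3 = -(4 - 1)/3 = -1/3*3 = -1)
(-1*(-2) + H)*((-1*8 + 9) - (9 - R(-2, d))) = (-1*(-2) - 1)*((-1*8 + 9) - (9 - 1*2)) = (2 - 1)*((-8 + 9) - (9 - 2)) = 1*(1 - 1*7) = 1*(1 - 7) = 1*(-6) = -6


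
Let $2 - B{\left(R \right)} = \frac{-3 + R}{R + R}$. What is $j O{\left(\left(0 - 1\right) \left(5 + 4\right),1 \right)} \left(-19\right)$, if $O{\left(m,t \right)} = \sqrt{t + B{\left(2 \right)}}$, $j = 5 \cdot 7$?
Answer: $- \frac{665 \sqrt{13}}{2} \approx -1198.8$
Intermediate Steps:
$j = 35$
$B{\left(R \right)} = 2 - \frac{-3 + R}{2 R}$ ($B{\left(R \right)} = 2 - \frac{-3 + R}{R + R} = 2 - \frac{-3 + R}{2 R}$)
$O{\left(m,t \right)} = \sqrt{\frac{9}{4} + t}$ ($O{\left(m,t \right)} = \sqrt{t + \frac{3 \left(1 + 2\right)}{2 \cdot 2}} = \sqrt{t + \frac{3}{2} \cdot \frac{1}{2} \cdot 3} = \sqrt{t + \frac{9}{4}} = \sqrt{\frac{9}{4} + t}$)
$j O{\left(\left(0 - 1\right) \left(5 + 4\right),1 \right)} \left(-19\right) = 35 \frac{\sqrt{9 + 4 \cdot 1}}{2} \left(-19\right) = 35 \frac{\sqrt{9 + 4}}{2} \left(-19\right) = 35 \frac{\sqrt{13}}{2} \left(-19\right) = \frac{35 \sqrt{13}}{2} \left(-19\right) = - \frac{665 \sqrt{13}}{2}$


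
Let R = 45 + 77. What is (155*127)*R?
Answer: 2401570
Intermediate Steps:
R = 122
(155*127)*R = (155*127)*122 = 19685*122 = 2401570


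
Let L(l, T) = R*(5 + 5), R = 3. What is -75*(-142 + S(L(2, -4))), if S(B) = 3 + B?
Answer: 8175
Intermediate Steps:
L(l, T) = 30 (L(l, T) = 3*(5 + 5) = 3*10 = 30)
-75*(-142 + S(L(2, -4))) = -75*(-142 + (3 + 30)) = -75*(-142 + 33) = -75*(-109) = 8175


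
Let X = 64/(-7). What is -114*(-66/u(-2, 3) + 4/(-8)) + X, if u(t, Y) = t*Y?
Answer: -8443/7 ≈ -1206.1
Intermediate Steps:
u(t, Y) = Y*t
X = -64/7 (X = 64*(-1/7) = -64/7 ≈ -9.1429)
-114*(-66/u(-2, 3) + 4/(-8)) + X = -114*(-66/(3*(-2)) + 4/(-8)) - 64/7 = -114*(-66/(-6) + 4*(-1/8)) - 64/7 = -114*(-66*(-1/6) - 1/2) - 64/7 = -114*(11 - 1/2) - 64/7 = -114*21/2 - 64/7 = -1197 - 64/7 = -8443/7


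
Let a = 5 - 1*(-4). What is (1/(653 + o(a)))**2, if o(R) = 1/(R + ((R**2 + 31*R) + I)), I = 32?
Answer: 160801/68567517316 ≈ 2.3451e-6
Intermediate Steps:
a = 9 (a = 5 + 4 = 9)
o(R) = 1/(32 + R**2 + 32*R) (o(R) = 1/(R + ((R**2 + 31*R) + 32)) = 1/(R + (32 + R**2 + 31*R)) = 1/(32 + R**2 + 32*R))
(1/(653 + o(a)))**2 = (1/(653 + 1/(32 + 9**2 + 32*9)))**2 = (1/(653 + 1/(32 + 81 + 288)))**2 = (1/(653 + 1/401))**2 = (1/(261854/401))**2 = (401/261854)**2 = 160801/68567517316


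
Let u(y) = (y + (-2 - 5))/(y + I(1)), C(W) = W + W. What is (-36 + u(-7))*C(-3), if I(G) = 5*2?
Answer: 244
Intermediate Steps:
I(G) = 10
C(W) = 2*W
u(y) = (-7 + y)/(10 + y) (u(y) = (y + (-2 - 5))/(y + 10) = (y - 7)/(10 + y) = (-7 + y)/(10 + y))
(-36 + u(-7))*C(-3) = (-36 + (-7 - 7)/(10 - 7))*(2*(-3)) = (-36 - 14/3)*(-6) = -122/3*(-6) = 244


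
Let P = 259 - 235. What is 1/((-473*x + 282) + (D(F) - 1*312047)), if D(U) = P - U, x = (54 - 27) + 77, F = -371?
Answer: -1/360562 ≈ -2.7734e-6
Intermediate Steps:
P = 24
x = 104 (x = 27 + 77 = 104)
D(U) = 24 - U
1/((-473*x + 282) + (D(F) - 1*312047)) = 1/((-473*104 + 282) + ((24 - 1*(-371)) - 1*312047)) = 1/((-49192 + 282) + ((24 + 371) - 312047)) = 1/(-48910 + (395 - 312047)) = 1/(-48910 - 311652) = 1/(-360562) = -1/360562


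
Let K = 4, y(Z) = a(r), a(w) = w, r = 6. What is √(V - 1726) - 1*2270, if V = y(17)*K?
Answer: -2270 + I*√1702 ≈ -2270.0 + 41.255*I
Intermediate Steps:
y(Z) = 6
V = 24 (V = 6*4 = 24)
√(V - 1726) - 1*2270 = √(24 - 1726) - 1*2270 = √(-1702) - 2270 = I*√1702 - 2270 = -2270 + I*√1702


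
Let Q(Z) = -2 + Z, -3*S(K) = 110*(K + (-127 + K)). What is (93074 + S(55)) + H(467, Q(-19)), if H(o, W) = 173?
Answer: 281611/3 ≈ 93870.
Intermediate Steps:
S(K) = 13970/3 - 220*K/3 (S(K) = -110*(K + (-127 + K))/3 = -110*(-127 + 2*K)/3 = -(-13970 + 220*K)/3 = 13970/3 - 220*K/3)
(93074 + S(55)) + H(467, Q(-19)) = (93074 + (13970/3 - 220/3*55)) + 173 = (93074 + (13970/3 - 12100/3)) + 173 = (93074 + 1870/3) + 173 = 281092/3 + 173 = 281611/3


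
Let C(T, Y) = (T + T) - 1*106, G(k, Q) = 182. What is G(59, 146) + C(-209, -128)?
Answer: -342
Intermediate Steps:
C(T, Y) = -106 + 2*T (C(T, Y) = 2*T - 106 = -106 + 2*T)
G(59, 146) + C(-209, -128) = 182 + (-106 + 2*(-209)) = 182 + (-106 - 418) = 182 - 524 = -342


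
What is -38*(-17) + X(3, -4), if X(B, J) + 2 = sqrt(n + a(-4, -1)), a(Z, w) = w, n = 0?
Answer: 644 + I ≈ 644.0 + 1.0*I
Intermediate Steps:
X(B, J) = -2 + I (X(B, J) = -2 + sqrt(0 - 1) = -2 + sqrt(-1) = -2 + I)
-38*(-17) + X(3, -4) = -38*(-17) + (-2 + I) = 646 + (-2 + I) = 644 + I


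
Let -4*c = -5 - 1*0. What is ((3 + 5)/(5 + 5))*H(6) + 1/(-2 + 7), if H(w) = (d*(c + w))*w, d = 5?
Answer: 871/5 ≈ 174.20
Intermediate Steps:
c = 5/4 (c = -(-5 - 1*0)/4 = -(-5 + 0)/4 = -1/4*(-5) = 5/4 ≈ 1.2500)
H(w) = w*(25/4 + 5*w) (H(w) = (5*(5/4 + w))*w = (25/4 + 5*w)*w = w*(25/4 + 5*w))
((3 + 5)/(5 + 5))*H(6) + 1/(-2 + 7) = ((3 + 5)/(5 + 5))*((5/4)*6*(5 + 4*6)) + 1/(-2 + 7) = (8/10)*((5/4)*6*(5 + 24)) + 1/5 = (8*(1/10))*((5/4)*6*29) + 1/5 = (4/5)*(435/2) + 1/5 = 174 + 1/5 = 871/5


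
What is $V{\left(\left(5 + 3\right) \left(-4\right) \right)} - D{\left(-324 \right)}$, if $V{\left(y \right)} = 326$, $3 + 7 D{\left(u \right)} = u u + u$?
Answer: $- \frac{102367}{7} \approx -14624.0$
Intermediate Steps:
$D{\left(u \right)} = - \frac{3}{7} + \frac{u}{7} + \frac{u^{2}}{7}$ ($D{\left(u \right)} = - \frac{3}{7} + \frac{u u + u}{7} = - \frac{3}{7} + \frac{u^{2} + u}{7} = - \frac{3}{7} + \frac{u + u^{2}}{7} = - \frac{3}{7} + \left(\frac{u}{7} + \frac{u^{2}}{7}\right) = - \frac{3}{7} + \frac{u}{7} + \frac{u^{2}}{7}$)
$V{\left(\left(5 + 3\right) \left(-4\right) \right)} - D{\left(-324 \right)} = 326 - \left(- \frac{3}{7} + \frac{1}{7} \left(-324\right) + \frac{\left(-324\right)^{2}}{7}\right) = 326 - \left(- \frac{3}{7} - \frac{324}{7} + \frac{1}{7} \cdot 104976\right) = 326 - \left(- \frac{3}{7} - \frac{324}{7} + \frac{104976}{7}\right) = 326 - \frac{104649}{7} = - \frac{102367}{7}$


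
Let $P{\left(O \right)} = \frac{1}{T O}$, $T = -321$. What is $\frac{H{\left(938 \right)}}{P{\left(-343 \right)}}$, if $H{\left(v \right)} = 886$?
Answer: $97551258$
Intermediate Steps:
$P{\left(O \right)} = - \frac{1}{321 O}$ ($P{\left(O \right)} = \frac{1}{\left(-321\right) O} = - \frac{1}{321 O}$)
$\frac{H{\left(938 \right)}}{P{\left(-343 \right)}} = \frac{886}{\left(- \frac{1}{321}\right) \frac{1}{-343}} = \frac{886}{\left(- \frac{1}{321}\right) \left(- \frac{1}{343}\right)} = 886 \frac{1}{\frac{1}{110103}} = 886 \cdot 110103 = 97551258$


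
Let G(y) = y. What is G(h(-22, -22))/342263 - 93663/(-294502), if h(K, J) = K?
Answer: 32050900325/100797138026 ≈ 0.31797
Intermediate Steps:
G(h(-22, -22))/342263 - 93663/(-294502) = -22/342263 - 93663/(-294502) = -22*1/342263 - 93663*(-1/294502) = -22/342263 + 93663/294502 = 32050900325/100797138026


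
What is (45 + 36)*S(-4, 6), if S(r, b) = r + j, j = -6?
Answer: -810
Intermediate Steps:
S(r, b) = -6 + r (S(r, b) = r - 6 = -6 + r)
(45 + 36)*S(-4, 6) = (45 + 36)*(-6 - 4) = 81*(-10) = -810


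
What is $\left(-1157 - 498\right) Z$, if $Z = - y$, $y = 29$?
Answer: $47995$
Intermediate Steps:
$Z = -29$ ($Z = \left(-1\right) 29 = -29$)
$\left(-1157 - 498\right) Z = \left(-1157 - 498\right) \left(-29\right) = \left(-1655\right) \left(-29\right) = 47995$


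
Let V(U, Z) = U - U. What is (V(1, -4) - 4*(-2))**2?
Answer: 64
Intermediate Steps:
V(U, Z) = 0
(V(1, -4) - 4*(-2))**2 = (0 - 4*(-2))**2 = (0 + 8)**2 = 8**2 = 64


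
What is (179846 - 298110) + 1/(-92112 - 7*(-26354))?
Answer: -10923572623/92366 ≈ -1.1826e+5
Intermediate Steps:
(179846 - 298110) + 1/(-92112 - 7*(-26354)) = -118264 + 1/(-92112 + 184478) = -118264 + 1/92366 = -10923572623/92366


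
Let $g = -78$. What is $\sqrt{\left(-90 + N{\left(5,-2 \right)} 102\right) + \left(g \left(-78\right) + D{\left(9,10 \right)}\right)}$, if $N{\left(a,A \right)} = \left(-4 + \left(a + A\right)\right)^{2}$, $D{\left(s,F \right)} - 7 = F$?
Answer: $\sqrt{6113} \approx 78.186$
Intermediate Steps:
$D{\left(s,F \right)} = 7 + F$
$N{\left(a,A \right)} = \left(-4 + A + a\right)^{2}$ ($N{\left(a,A \right)} = \left(-4 + \left(A + a\right)\right)^{2} = \left(-4 + A + a\right)^{2}$)
$\sqrt{\left(-90 + N{\left(5,-2 \right)} 102\right) + \left(g \left(-78\right) + D{\left(9,10 \right)}\right)} = \sqrt{\left(-90 + \left(-4 - 2 + 5\right)^{2} \cdot 102\right) + \left(\left(-78\right) \left(-78\right) + \left(7 + 10\right)\right)} = \sqrt{\left(-90 + \left(-1\right)^{2} \cdot 102\right) + \left(6084 + 17\right)} = \sqrt{\left(-90 + 1 \cdot 102\right) + 6101} = \sqrt{\left(-90 + 102\right) + 6101} = \sqrt{12 + 6101} = \sqrt{6113}$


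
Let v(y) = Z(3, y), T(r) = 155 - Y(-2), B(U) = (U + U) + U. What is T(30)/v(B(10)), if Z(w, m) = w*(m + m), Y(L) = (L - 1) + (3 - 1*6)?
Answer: 161/180 ≈ 0.89444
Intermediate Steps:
B(U) = 3*U (B(U) = 2*U + U = 3*U)
Y(L) = -4 + L (Y(L) = (-1 + L) + (3 - 6) = (-1 + L) - 3 = -4 + L)
T(r) = 161 (T(r) = 155 - (-4 - 2) = 155 - 1*(-6) = 155 + 6 = 161)
Z(w, m) = 2*m*w (Z(w, m) = w*(2*m) = 2*m*w)
v(y) = 6*y (v(y) = 2*y*3 = 6*y)
T(30)/v(B(10)) = 161/((6*(3*10))) = 161/((6*30)) = 161/180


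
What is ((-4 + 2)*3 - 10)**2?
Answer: 256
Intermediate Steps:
((-4 + 2)*3 - 10)**2 = (-2*3 - 10)**2 = (-6 - 10)**2 = (-16)**2 = 256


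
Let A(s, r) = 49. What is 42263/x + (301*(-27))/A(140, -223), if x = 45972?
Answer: -53077651/321804 ≈ -164.94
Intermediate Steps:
42263/x + (301*(-27))/A(140, -223) = 42263/45972 + (301*(-27))/49 = 42263*(1/45972) - 8127*1/49 = 42263/45972 - 1161/7 = -53077651/321804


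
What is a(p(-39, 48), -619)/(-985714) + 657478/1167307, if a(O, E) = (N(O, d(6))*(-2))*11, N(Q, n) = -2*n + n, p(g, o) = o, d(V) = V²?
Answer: 323580381074/575315426099 ≈ 0.56244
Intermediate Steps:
N(Q, n) = -n
a(O, E) = 792 (a(O, E) = (-1*6²*(-2))*11 = (-1*36*(-2))*11 = -36*(-2)*11 = 72*11 = 792)
a(p(-39, 48), -619)/(-985714) + 657478/1167307 = 792/(-985714) + 657478/1167307 = 792*(-1/985714) + 657478*(1/1167307) = -396/492857 + 657478/1167307 = 323580381074/575315426099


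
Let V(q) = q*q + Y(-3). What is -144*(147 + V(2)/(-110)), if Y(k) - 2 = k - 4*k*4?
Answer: -1160568/55 ≈ -21101.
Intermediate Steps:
Y(k) = 2 - 15*k (Y(k) = 2 + (k - 4*k*4) = 2 + (k - 16*k) = 2 - 15*k)
V(q) = 47 + q**2 (V(q) = q*q + (2 - 15*(-3)) = q**2 + (2 + 45) = q**2 + 47 = 47 + q**2)
-144*(147 + V(2)/(-110)) = -144*(147 + (47 + 2**2)/(-110)) = -144*(147 + (47 + 4)*(-1/110)) = -144*(147 + 51*(-1/110)) = -144*(147 - 51/110) = -144*16119/110 = -1160568/55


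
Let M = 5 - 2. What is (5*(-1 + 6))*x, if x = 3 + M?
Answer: 150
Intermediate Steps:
M = 3
x = 6 (x = 3 + 3 = 6)
(5*(-1 + 6))*x = (5*(-1 + 6))*6 = (5*5)*6 = 25*6 = 150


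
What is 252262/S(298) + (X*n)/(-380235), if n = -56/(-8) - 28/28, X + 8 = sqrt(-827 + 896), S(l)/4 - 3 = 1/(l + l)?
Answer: 4763969159934/226746805 - 2*sqrt(69)/126745 ≈ 21010.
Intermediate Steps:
S(l) = 12 + 2/l (S(l) = 12 + 4/(l + l) = 12 + 4/((2*l)) = 12 + 4*(1/(2*l)) = 12 + 2/l)
X = -8 + sqrt(69) (X = -8 + sqrt(-827 + 896) = -8 + sqrt(69) ≈ 0.30662)
n = 6 (n = -56*(-1/8) - 28*1/28 = 7 - 1 = 6)
252262/S(298) + (X*n)/(-380235) = 252262/(12 + 2/298) + ((-8 + sqrt(69))*6)/(-380235) = 252262/(12 + 2*(1/298)) + (-48 + 6*sqrt(69))*(-1/380235) = 252262/(12 + 1/149) + (16/126745 - 2*sqrt(69)/126745) = 252262/(1789/149) + (16/126745 - 2*sqrt(69)/126745) = 252262*(149/1789) + (16/126745 - 2*sqrt(69)/126745) = 37587038/1789 + (16/126745 - 2*sqrt(69)/126745) = 4763969159934/226746805 - 2*sqrt(69)/126745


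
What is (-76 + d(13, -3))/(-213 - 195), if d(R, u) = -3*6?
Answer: 47/204 ≈ 0.23039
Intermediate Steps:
d(R, u) = -18
(-76 + d(13, -3))/(-213 - 195) = (-76 - 18)/(-213 - 195) = -94/(-408) = -94*(-1/408) = 47/204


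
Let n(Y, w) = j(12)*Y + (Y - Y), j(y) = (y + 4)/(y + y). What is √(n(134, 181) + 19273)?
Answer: √174261/3 ≈ 139.15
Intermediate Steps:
j(y) = (4 + y)/(2*y) (j(y) = (4 + y)/((2*y)) = (4 + y)*(1/(2*y)) = (4 + y)/(2*y))
n(Y, w) = 2*Y/3 (n(Y, w) = ((½)*(4 + 12)/12)*Y + (Y - Y) = ((½)*(1/12)*16)*Y + 0 = 2*Y/3 + 0 = 2*Y/3)
√(n(134, 181) + 19273) = √((⅔)*134 + 19273) = √(268/3 + 19273) = √(58087/3) = √174261/3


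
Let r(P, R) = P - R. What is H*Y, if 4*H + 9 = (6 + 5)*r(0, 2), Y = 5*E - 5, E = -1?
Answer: 155/2 ≈ 77.500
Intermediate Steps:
Y = -10 (Y = 5*(-1) - 5 = -5 - 5 = -10)
H = -31/4 (H = -9/4 + ((6 + 5)*(0 - 1*2))/4 = -9/4 + (11*(0 - 2))/4 = -9/4 + (11*(-2))/4 = -9/4 + (¼)*(-22) = -9/4 - 11/2 = -31/4 ≈ -7.7500)
H*Y = -31/4*(-10) = 155/2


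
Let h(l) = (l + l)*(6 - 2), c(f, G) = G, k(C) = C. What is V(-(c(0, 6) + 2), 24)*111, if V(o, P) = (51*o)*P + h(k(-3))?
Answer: -1089576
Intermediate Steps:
h(l) = 8*l (h(l) = (2*l)*4 = 8*l)
V(o, P) = -24 + 51*P*o (V(o, P) = (51*o)*P + 8*(-3) = 51*P*o - 24 = -24 + 51*P*o)
V(-(c(0, 6) + 2), 24)*111 = (-24 + 51*24*(-(6 + 2)))*111 = (-24 + 51*24*(-1*8))*111 = (-24 + 51*24*(-8))*111 = (-24 - 9792)*111 = -9816*111 = -1089576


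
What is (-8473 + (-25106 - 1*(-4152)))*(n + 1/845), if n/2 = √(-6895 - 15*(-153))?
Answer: -29427/845 - 588540*I*√46 ≈ -34.825 - 3.9917e+6*I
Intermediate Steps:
n = 20*I*√46 (n = 2*√(-6895 - 15*(-153)) = 2*√(-6895 + 2295) = 2*√(-4600) = 2*(10*I*√46) = 20*I*√46 ≈ 135.65*I)
(-8473 + (-25106 - 1*(-4152)))*(n + 1/845) = (-8473 + (-25106 - 1*(-4152)))*(20*I*√46 + 1/845) = (-8473 + (-25106 + 4152))*(20*I*√46 + 1/845) = (-8473 - 20954)*(1/845 + 20*I*√46) = -29427*(1/845 + 20*I*√46) = -29427/845 - 588540*I*√46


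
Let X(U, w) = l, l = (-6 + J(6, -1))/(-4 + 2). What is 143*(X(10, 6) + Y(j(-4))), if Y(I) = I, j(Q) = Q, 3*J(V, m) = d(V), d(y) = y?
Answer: -286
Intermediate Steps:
J(V, m) = V/3
l = 2 (l = (-6 + (⅓)*6)/(-4 + 2) = (-6 + 2)/(-2) = -4*(-½) = 2)
X(U, w) = 2
143*(X(10, 6) + Y(j(-4))) = 143*(2 - 4) = 143*(-2) = -286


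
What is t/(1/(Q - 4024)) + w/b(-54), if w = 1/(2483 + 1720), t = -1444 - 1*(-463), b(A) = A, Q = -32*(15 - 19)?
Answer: 867443316911/226962 ≈ 3.8220e+6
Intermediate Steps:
Q = 128 (Q = -32*(-4) = 128)
t = -981 (t = -1444 + 463 = -981)
w = 1/4203 ≈ 0.00023793
t/(1/(Q - 4024)) + w/b(-54) = -981/(1/(128 - 4024)) + (1/4203)/(-54) = -981/(1/(-3896)) + (1/4203)*(-1/54) = -981/(-1/3896) - 1/226962 = -981*(-3896) - 1/226962 = 3821976 - 1/226962 = 867443316911/226962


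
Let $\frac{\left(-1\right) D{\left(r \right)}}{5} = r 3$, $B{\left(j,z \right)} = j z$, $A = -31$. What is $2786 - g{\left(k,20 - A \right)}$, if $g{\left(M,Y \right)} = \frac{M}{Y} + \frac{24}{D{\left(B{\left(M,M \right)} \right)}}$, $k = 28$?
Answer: $\frac{69608471}{24990} \approx 2785.5$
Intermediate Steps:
$D{\left(r \right)} = - 15 r$ ($D{\left(r \right)} = - 5 r 3 = - 5 \cdot 3 r = - 15 r$)
$g{\left(M,Y \right)} = - \frac{8}{5 M^{2}} + \frac{M}{Y}$ ($g{\left(M,Y \right)} = \frac{M}{Y} + \frac{24}{\left(-15\right) M M} = \frac{M}{Y} + \frac{24}{\left(-15\right) M^{2}} = \frac{M}{Y} + 24 \left(- \frac{1}{15 M^{2}}\right) = \frac{M}{Y} - \frac{8}{5 M^{2}} = - \frac{8}{5 M^{2}} + \frac{M}{Y}$)
$2786 - g{\left(k,20 - A \right)} = 2786 - \left(- \frac{8}{5 \cdot 784} + \frac{28}{20 - -31}\right) = 2786 - \left(\left(- \frac{8}{5}\right) \frac{1}{784} + \frac{28}{20 + 31}\right) = 2786 - \left(- \frac{1}{490} + \frac{28}{51}\right) = 2786 - \frac{13669}{24990} = \frac{69608471}{24990}$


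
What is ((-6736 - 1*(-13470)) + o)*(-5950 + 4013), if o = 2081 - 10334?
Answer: 2942303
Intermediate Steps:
o = -8253
((-6736 - 1*(-13470)) + o)*(-5950 + 4013) = ((-6736 - 1*(-13470)) - 8253)*(-5950 + 4013) = ((-6736 + 13470) - 8253)*(-1937) = (6734 - 8253)*(-1937) = -1519*(-1937) = 2942303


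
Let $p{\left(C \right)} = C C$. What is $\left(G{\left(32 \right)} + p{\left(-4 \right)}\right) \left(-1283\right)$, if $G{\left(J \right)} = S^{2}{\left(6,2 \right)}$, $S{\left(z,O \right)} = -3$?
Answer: $-32075$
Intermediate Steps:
$p{\left(C \right)} = C^{2}$
$G{\left(J \right)} = 9$ ($G{\left(J \right)} = \left(-3\right)^{2} = 9$)
$\left(G{\left(32 \right)} + p{\left(-4 \right)}\right) \left(-1283\right) = \left(9 + \left(-4\right)^{2}\right) \left(-1283\right) = \left(9 + 16\right) \left(-1283\right) = 25 \left(-1283\right) = -32075$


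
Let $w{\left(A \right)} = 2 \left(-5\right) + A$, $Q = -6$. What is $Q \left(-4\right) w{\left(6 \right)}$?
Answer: $-96$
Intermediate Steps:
$w{\left(A \right)} = -10 + A$
$Q \left(-4\right) w{\left(6 \right)} = \left(-6\right) \left(-4\right) \left(-10 + 6\right) = 24 \left(-4\right) = -96$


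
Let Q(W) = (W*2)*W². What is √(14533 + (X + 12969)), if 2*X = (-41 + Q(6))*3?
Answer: √112354/2 ≈ 167.60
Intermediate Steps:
Q(W) = 2*W³ (Q(W) = (2*W)*W² = 2*W³)
X = 1173/2 (X = ((-41 + 2*6³)*3)/2 = ((-41 + 2*216)*3)/2 = ((-41 + 432)*3)/2 = (391*3)/2 = (½)*1173 = 1173/2 ≈ 586.50)
√(14533 + (X + 12969)) = √(14533 + (1173/2 + 12969)) = √(14533 + 27111/2) = √(56177/2) = √112354/2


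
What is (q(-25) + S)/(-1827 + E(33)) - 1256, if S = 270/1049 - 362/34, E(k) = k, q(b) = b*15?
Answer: -20087792129/15996201 ≈ -1255.8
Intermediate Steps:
q(b) = 15*b
S = -185279/17833 (S = 270*(1/1049) - 362*1/34 = 270/1049 - 181/17 = -185279/17833 ≈ -10.390)
(q(-25) + S)/(-1827 + E(33)) - 1256 = (15*(-25) - 185279/17833)/(-1827 + 33) - 1256 = (-375 - 185279/17833)/(-1794) - 1256 = -6872654/17833*(-1/1794) - 1256 = 3436327/15996201 - 1256 = -20087792129/15996201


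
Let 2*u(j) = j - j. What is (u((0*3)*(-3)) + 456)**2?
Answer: 207936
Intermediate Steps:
u(j) = 0 (u(j) = (j - j)/2 = (1/2)*0 = 0)
(u((0*3)*(-3)) + 456)**2 = (0 + 456)**2 = 456**2 = 207936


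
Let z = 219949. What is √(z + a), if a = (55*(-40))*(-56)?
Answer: √343149 ≈ 585.79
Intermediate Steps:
a = 123200 (a = -2200*(-56) = 123200)
√(z + a) = √(219949 + 123200) = √343149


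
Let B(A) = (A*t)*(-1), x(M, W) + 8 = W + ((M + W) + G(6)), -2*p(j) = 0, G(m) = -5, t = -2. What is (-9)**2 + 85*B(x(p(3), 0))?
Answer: -2129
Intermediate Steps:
p(j) = 0 (p(j) = -1/2*0 = 0)
x(M, W) = -13 + M + 2*W (x(M, W) = -8 + (W + ((M + W) - 5)) = -8 + (W + (-5 + M + W)) = -8 + (-5 + M + 2*W) = -13 + M + 2*W)
B(A) = 2*A (B(A) = (A*(-2))*(-1) = -2*A*(-1) = 2*A)
(-9)**2 + 85*B(x(p(3), 0)) = (-9)**2 + 85*(2*(-13 + 0 + 2*0)) = 81 + 85*(2*(-13 + 0 + 0)) = 81 + 85*(2*(-13)) = 81 + 85*(-26) = 81 - 2210 = -2129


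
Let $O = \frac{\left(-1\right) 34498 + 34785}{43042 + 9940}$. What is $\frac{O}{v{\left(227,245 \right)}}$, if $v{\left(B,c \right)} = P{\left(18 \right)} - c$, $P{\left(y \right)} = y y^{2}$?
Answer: $\frac{287}{296010434} \approx 9.6956 \cdot 10^{-7}$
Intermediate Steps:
$P{\left(y \right)} = y^{3}$
$v{\left(B,c \right)} = 5832 - c$ ($v{\left(B,c \right)} = 18^{3} - c = 5832 - c$)
$O = \frac{287}{52982}$ ($O = \frac{-34498 + 34785}{52982} = 287 \cdot \frac{1}{52982} = \frac{287}{52982} \approx 0.0054169$)
$\frac{O}{v{\left(227,245 \right)}} = \frac{287}{52982 \left(5832 - 245\right)} = \frac{287}{52982 \cdot 5587} = \frac{287}{52982} \cdot \frac{1}{5587} = \frac{287}{296010434}$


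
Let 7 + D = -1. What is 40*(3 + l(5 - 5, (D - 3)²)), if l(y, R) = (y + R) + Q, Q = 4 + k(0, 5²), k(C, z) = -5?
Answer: 4920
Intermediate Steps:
D = -8 (D = -7 - 1 = -8)
Q = -1 (Q = 4 - 5 = -1)
l(y, R) = -1 + R + y (l(y, R) = (y + R) - 1 = (R + y) - 1 = -1 + R + y)
40*(3 + l(5 - 5, (D - 3)²)) = 40*(3 + (-1 + (-8 - 3)² + (5 - 5))) = 40*(3 + (-1 + (-11)² + 0)) = 40*(3 + (-1 + 121 + 0)) = 40*(3 + 120) = 40*123 = 4920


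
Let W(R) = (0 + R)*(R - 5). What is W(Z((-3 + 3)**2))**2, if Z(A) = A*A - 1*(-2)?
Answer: 36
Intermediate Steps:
Z(A) = 2 + A**2 (Z(A) = A**2 + 2 = 2 + A**2)
W(R) = R*(-5 + R)
W(Z((-3 + 3)**2))**2 = ((2 + ((-3 + 3)**2)**2)*(-5 + (2 + ((-3 + 3)**2)**2)))**2 = ((2 + (0**2)**2)*(-5 + (2 + (0**2)**2)))**2 = ((2 + 0**2)*(-5 + (2 + 0**2)))**2 = ((2 + 0)*(-5 + (2 + 0)))**2 = (2*(-5 + 2))**2 = (2*(-3))**2 = (-6)**2 = 36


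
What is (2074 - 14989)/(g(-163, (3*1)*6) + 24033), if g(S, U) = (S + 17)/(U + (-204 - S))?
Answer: -59409/110581 ≈ -0.53724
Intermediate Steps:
g(S, U) = (17 + S)/(-204 + U - S)
(2074 - 14989)/(g(-163, (3*1)*6) + 24033) = (2074 - 14989)/((-17 - 1*(-163))/(204 - 163 - 3*1*6) + 24033) = -12915/((-17 + 163)/(204 - 163 - 3*6) + 24033) = -12915/(146/(204 - 163 - 1*18) + 24033) = -12915/(146/(204 - 163 - 18) + 24033) = -12915/(146/23 + 24033) = -12915/552905/23 = -12915*23/552905 = -59409/110581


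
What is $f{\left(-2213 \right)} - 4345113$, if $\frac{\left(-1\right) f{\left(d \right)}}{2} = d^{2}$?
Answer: $-14139851$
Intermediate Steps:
$f{\left(d \right)} = - 2 d^{2}$
$f{\left(-2213 \right)} - 4345113 = - 2 \left(-2213\right)^{2} - 4345113 = \left(-2\right) 4897369 - 4345113 = -9794738 - 4345113 = -14139851$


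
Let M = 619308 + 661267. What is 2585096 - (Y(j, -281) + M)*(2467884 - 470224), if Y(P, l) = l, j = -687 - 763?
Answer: -2557589526944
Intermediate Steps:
j = -1450
M = 1280575
2585096 - (Y(j, -281) + M)*(2467884 - 470224) = 2585096 - (-281 + 1280575)*(2467884 - 470224) = 2585096 - 1280294*1997660 = 2585096 - 1*2557592112040 = 2585096 - 2557592112040 = -2557589526944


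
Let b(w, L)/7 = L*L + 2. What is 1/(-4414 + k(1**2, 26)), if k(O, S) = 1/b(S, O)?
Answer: -21/92693 ≈ -0.00022655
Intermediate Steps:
b(w, L) = 14 + 7*L**2 (b(w, L) = 7*(L*L + 2) = 7*(L**2 + 2) = 7*(2 + L**2) = 14 + 7*L**2)
k(O, S) = 1/(14 + 7*O**2)
1/(-4414 + k(1**2, 26)) = 1/(-4414 + 1/(7*(2 + (1**2)**2))) = 1/(-4414 + 1/(7*(2 + 1**2))) = 1/(-4414 + 1/(7*(2 + 1))) = 1/(-4414 + (1/7)/3) = 1/(-4414 + (1/7)*(1/3)) = 1/(-4414 + 1/21) = 1/(-92693/21) = -21/92693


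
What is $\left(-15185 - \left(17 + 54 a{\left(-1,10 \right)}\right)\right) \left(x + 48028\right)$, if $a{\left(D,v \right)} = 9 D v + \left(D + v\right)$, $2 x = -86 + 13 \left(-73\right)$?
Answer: $-514443694$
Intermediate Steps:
$x = - \frac{1035}{2}$ ($x = \frac{-86 + 13 \left(-73\right)}{2} = \frac{-86 - 949}{2} = \frac{1}{2} \left(-1035\right) = - \frac{1035}{2} \approx -517.5$)
$a{\left(D,v \right)} = D + v + 9 D v$ ($a{\left(D,v \right)} = 9 D v + \left(D + v\right) = D + v + 9 D v$)
$\left(-15185 - \left(17 + 54 a{\left(-1,10 \right)}\right)\right) \left(x + 48028\right) = \left(-15185 - \left(17 + 54 \left(-1 + 10 + 9 \left(-1\right) 10\right)\right)\right) \left(- \frac{1035}{2} + 48028\right) = \left(-15185 - \left(17 + 54 \left(-1 + 10 - 90\right)\right)\right) \frac{95021}{2} = \left(-15185 - -4357\right) \frac{95021}{2} = \left(-15185 + \left(-17 + 4374\right)\right) \frac{95021}{2} = \left(-15185 + 4357\right) \frac{95021}{2} = \left(-10828\right) \frac{95021}{2} = -514443694$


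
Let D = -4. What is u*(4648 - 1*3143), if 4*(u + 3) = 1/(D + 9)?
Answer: -17759/4 ≈ -4439.8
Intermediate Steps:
u = -59/20 (u = -3 + 1/(4*(-4 + 9)) = -3 + (¼)/5 = -3 + (¼)*(⅕) = -3 + 1/20 = -59/20 ≈ -2.9500)
u*(4648 - 1*3143) = -59*(4648 - 1*3143)/20 = -59*(4648 - 3143)/20 = -59/20*1505 = -17759/4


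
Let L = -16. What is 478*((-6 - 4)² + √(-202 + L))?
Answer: 47800 + 478*I*√218 ≈ 47800.0 + 7057.6*I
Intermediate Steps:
478*((-6 - 4)² + √(-202 + L)) = 478*((-6 - 4)² + √(-202 - 16)) = 478*((-10)² + √(-218)) = 478*(100 + I*√218) = 47800 + 478*I*√218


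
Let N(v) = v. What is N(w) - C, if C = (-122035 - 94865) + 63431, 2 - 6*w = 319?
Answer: 920497/6 ≈ 1.5342e+5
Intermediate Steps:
w = -317/6 (w = ⅓ - ⅙*319 = ⅓ - 319/6 = -317/6 ≈ -52.833)
C = -153469 (C = -216900 + 63431 = -153469)
N(w) - C = -317/6 - 1*(-153469) = -317/6 + 153469 = 920497/6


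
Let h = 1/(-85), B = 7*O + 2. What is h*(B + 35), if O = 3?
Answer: -58/85 ≈ -0.68235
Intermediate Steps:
B = 23 (B = 7*3 + 2 = 21 + 2 = 23)
h = -1/85 ≈ -0.011765
h*(B + 35) = -(23 + 35)/85 = -1/85*58 = -58/85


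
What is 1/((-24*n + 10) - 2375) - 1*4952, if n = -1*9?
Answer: -10641849/2149 ≈ -4952.0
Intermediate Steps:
n = -9
1/((-24*n + 10) - 2375) - 1*4952 = 1/((-24*(-9) + 10) - 2375) - 1*4952 = 1/((216 + 10) - 2375) - 4952 = 1/(226 - 2375) - 4952 = 1/(-2149) - 4952 = -1/2149 - 4952 = -10641849/2149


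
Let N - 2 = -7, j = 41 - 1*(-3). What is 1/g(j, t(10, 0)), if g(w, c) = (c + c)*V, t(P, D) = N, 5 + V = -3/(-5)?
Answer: 1/44 ≈ 0.022727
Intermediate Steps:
j = 44 (j = 41 + 3 = 44)
V = -22/5 (V = -5 - 3/(-5) = -5 - 3*(-⅕) = -5 + ⅗ = -22/5 ≈ -4.4000)
N = -5 (N = 2 - 7 = -5)
t(P, D) = -5
g(w, c) = -44*c/5 (g(w, c) = (c + c)*(-22/5) = (2*c)*(-22/5) = -44*c/5)
1/g(j, t(10, 0)) = 1/(-44/5*(-5)) = 1/44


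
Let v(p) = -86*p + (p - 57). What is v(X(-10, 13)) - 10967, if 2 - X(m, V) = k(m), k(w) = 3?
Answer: -10939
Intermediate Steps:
X(m, V) = -1 (X(m, V) = 2 - 1*3 = 2 - 3 = -1)
v(p) = -57 - 85*p (v(p) = -86*p + (-57 + p) = -57 - 85*p)
v(X(-10, 13)) - 10967 = (-57 - 85*(-1)) - 10967 = (-57 + 85) - 10967 = 28 - 10967 = -10939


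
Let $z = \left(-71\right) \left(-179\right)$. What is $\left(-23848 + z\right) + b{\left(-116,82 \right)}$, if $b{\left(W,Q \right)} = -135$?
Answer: $-11274$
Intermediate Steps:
$z = 12709$
$\left(-23848 + z\right) + b{\left(-116,82 \right)} = \left(-23848 + 12709\right) - 135 = -11139 - 135 = -11274$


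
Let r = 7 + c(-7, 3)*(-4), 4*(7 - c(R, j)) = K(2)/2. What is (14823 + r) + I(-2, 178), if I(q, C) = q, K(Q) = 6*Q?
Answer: 14806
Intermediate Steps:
c(R, j) = 11/2 (c(R, j) = 7 - 6*2/(4*2) = 7 - 3/2 = 11/2)
r = -15 (r = 7 + (11/2)*(-4) = 7 - 22 = -15)
(14823 + r) + I(-2, 178) = (14823 - 15) - 2 = 14808 - 2 = 14806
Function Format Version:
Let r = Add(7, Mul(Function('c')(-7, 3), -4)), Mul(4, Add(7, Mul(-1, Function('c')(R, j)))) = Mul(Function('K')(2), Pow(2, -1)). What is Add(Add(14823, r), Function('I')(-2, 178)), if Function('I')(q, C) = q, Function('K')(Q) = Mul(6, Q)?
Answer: 14806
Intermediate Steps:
Function('c')(R, j) = Rational(11, 2) (Function('c')(R, j) = Add(7, Mul(Rational(-1, 4), Mul(Mul(6, 2), Pow(2, -1)))) = Add(7, Mul(Rational(-1, 4), Mul(12, Rational(1, 2)))) = Add(7, Mul(Rational(-1, 4), 6)) = Add(7, Rational(-3, 2)) = Rational(11, 2))
r = -15 (r = Add(7, Mul(Rational(11, 2), -4)) = Add(7, -22) = -15)
Add(Add(14823, r), Function('I')(-2, 178)) = Add(Add(14823, -15), -2) = Add(14808, -2) = 14806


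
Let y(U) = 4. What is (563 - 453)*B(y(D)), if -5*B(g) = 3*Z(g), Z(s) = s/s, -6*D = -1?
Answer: -66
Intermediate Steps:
D = ⅙ (D = -⅙*(-1) = ⅙ ≈ 0.16667)
Z(s) = 1
B(g) = -⅗ (B(g) = -3/5 = -⅕*3 = -⅗)
(563 - 453)*B(y(D)) = (563 - 453)*(-⅗) = 110*(-⅗) = -66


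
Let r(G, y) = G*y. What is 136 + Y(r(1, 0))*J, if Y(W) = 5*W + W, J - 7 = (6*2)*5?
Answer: 136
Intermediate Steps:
J = 67 (J = 7 + (6*2)*5 = 7 + 12*5 = 7 + 60 = 67)
Y(W) = 6*W
136 + Y(r(1, 0))*J = 136 + (6*(1*0))*67 = 136 + (6*0)*67 = 136 + 0*67 = 136 + 0 = 136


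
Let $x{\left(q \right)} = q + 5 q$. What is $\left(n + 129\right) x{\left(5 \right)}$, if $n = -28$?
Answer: $3030$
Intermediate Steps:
$x{\left(q \right)} = 6 q$
$\left(n + 129\right) x{\left(5 \right)} = \left(-28 + 129\right) 6 \cdot 5 = 101 \cdot 30 = 3030$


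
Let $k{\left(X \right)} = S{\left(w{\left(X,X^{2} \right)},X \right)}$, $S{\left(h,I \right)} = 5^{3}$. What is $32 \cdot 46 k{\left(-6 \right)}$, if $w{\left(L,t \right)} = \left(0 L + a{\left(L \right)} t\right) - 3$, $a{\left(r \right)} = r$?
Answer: $184000$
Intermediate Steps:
$w{\left(L,t \right)} = -3 + L t$ ($w{\left(L,t \right)} = \left(0 L + L t\right) - 3 = \left(0 + L t\right) - 3 = L t - 3 = -3 + L t$)
$S{\left(h,I \right)} = 125$
$k{\left(X \right)} = 125$
$32 \cdot 46 k{\left(-6 \right)} = 32 \cdot 46 \cdot 125 = 1472 \cdot 125 = 184000$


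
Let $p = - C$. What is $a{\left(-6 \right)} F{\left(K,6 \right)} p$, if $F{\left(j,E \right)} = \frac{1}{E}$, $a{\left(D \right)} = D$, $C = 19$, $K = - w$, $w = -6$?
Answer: $19$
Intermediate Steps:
$K = 6$ ($K = \left(-1\right) \left(-6\right) = 6$)
$p = -19$ ($p = \left(-1\right) 19 = -19$)
$a{\left(-6 \right)} F{\left(K,6 \right)} p = - \frac{6}{6} \left(-19\right) = \left(-6\right) \frac{1}{6} \left(-19\right) = \left(-1\right) \left(-19\right) = 19$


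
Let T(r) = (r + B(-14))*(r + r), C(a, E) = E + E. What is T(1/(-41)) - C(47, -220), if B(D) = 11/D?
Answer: 5177945/11767 ≈ 440.04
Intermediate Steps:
C(a, E) = 2*E
T(r) = 2*r*(-11/14 + r) (T(r) = (r + 11/(-14))*(r + r) = (r + 11*(-1/14))*(2*r) = (r - 11/14)*(2*r) = (-11/14 + r)*(2*r) = 2*r*(-11/14 + r))
T(1/(-41)) - C(47, -220) = (⅐)*(-11 + 14/(-41))/(-41) - 2*(-220) = (⅐)*(-1/41)*(-11 + 14*(-1/41)) - 1*(-440) = (⅐)*(-1/41)*(-11 - 14/41) + 440 = (⅐)*(-1/41)*(-465/41) + 440 = 465/11767 + 440 = 5177945/11767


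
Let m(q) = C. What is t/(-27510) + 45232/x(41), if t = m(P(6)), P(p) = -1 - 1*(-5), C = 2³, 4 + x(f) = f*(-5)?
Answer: -56560636/261345 ≈ -216.42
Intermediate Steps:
x(f) = -4 - 5*f (x(f) = -4 + f*(-5) = -4 - 5*f)
C = 8
P(p) = 4 (P(p) = -1 + 5 = 4)
m(q) = 8
t = 8
t/(-27510) + 45232/x(41) = 8/(-27510) + 45232/(-4 - 5*41) = 8*(-1/27510) + 45232/(-4 - 205) = -4/13755 + 45232/(-209) = -4/13755 + 45232*(-1/209) = -4/13755 - 4112/19 = -56560636/261345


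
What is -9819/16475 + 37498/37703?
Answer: 247573793/621156925 ≈ 0.39857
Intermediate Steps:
-9819/16475 + 37498/37703 = 247573793/621156925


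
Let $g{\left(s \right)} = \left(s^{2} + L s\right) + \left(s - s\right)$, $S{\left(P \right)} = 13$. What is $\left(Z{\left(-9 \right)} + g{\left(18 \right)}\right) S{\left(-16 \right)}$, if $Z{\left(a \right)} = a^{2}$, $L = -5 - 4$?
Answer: $3159$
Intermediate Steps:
$L = -9$
$g{\left(s \right)} = s^{2} - 9 s$ ($g{\left(s \right)} = \left(s^{2} - 9 s\right) + \left(s - s\right) = \left(s^{2} - 9 s\right) + 0 = s^{2} - 9 s$)
$\left(Z{\left(-9 \right)} + g{\left(18 \right)}\right) S{\left(-16 \right)} = \left(\left(-9\right)^{2} + 18 \left(-9 + 18\right)\right) 13 = \left(81 + 18 \cdot 9\right) 13 = \left(81 + 162\right) 13 = 243 \cdot 13 = 3159$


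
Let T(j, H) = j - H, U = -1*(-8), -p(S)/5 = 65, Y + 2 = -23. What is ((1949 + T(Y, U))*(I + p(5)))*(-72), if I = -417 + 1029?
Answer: -39592224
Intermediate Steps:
Y = -25 (Y = -2 - 23 = -25)
p(S) = -325 (p(S) = -5*65 = -325)
I = 612
U = 8
((1949 + T(Y, U))*(I + p(5)))*(-72) = ((1949 + (-25 - 1*8))*(612 - 325))*(-72) = ((1949 + (-25 - 8))*287)*(-72) = ((1949 - 33)*287)*(-72) = (1916*287)*(-72) = 549892*(-72) = -39592224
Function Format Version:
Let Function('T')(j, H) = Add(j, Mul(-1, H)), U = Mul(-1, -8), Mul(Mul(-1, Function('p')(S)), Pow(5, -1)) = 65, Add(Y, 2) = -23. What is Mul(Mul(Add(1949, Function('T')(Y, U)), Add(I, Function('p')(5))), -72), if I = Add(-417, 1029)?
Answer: -39592224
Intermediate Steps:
Y = -25 (Y = Add(-2, -23) = -25)
Function('p')(S) = -325 (Function('p')(S) = Mul(-5, 65) = -325)
I = 612
U = 8
Mul(Mul(Add(1949, Function('T')(Y, U)), Add(I, Function('p')(5))), -72) = Mul(Mul(Add(1949, Add(-25, Mul(-1, 8))), Add(612, -325)), -72) = Mul(Mul(Add(1949, Add(-25, -8)), 287), -72) = Mul(Mul(Add(1949, -33), 287), -72) = Mul(Mul(1916, 287), -72) = Mul(549892, -72) = -39592224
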